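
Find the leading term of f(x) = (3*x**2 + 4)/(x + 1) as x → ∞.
3*x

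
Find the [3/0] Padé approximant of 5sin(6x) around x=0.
-180*x**3 + 30*x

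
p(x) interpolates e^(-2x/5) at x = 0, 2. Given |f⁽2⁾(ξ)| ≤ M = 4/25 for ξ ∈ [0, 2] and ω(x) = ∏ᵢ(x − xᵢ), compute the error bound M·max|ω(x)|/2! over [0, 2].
2/25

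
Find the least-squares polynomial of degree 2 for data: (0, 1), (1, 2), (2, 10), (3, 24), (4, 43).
4/5 + (-7/5)x + (3)x²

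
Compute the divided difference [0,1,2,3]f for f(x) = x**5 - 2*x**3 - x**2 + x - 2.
23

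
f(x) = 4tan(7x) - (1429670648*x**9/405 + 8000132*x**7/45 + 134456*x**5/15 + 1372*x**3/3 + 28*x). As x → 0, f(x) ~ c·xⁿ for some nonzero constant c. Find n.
11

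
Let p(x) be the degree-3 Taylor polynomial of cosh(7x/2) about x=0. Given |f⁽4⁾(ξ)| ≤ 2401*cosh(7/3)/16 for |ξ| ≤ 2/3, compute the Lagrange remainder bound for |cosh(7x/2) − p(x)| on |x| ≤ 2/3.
2401*cosh(7/3)/1944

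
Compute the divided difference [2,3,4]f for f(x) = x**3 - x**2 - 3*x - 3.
8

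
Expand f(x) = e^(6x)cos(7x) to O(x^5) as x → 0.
1 + 6*x - 13*x**2/2 - 111*x**3 - 6887*x**4/24 + O(x**5)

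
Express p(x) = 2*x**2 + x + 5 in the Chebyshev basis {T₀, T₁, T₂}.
(6)T₀ + T₁ + T₂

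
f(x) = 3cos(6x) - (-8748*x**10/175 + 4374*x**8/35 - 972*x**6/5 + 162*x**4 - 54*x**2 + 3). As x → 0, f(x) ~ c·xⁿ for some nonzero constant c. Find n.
12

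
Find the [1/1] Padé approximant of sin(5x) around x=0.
5*x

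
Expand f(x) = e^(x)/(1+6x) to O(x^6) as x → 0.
1 - 5*x + 61*x**2/2 - 1097*x**3/6 + 26329*x**4/24 - 789869*x**5/120 + O(x**6)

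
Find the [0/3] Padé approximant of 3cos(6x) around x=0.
3/(18*x**2 + 1)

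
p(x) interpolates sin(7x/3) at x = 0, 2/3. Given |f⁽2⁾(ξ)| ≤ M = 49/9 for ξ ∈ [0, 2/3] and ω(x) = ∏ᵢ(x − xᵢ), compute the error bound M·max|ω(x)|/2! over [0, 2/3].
49/162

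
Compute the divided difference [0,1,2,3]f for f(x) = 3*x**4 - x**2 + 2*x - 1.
18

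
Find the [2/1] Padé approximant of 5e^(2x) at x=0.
(10*x**2/3 + 20*x/3 + 5)/(1 - 2*x/3)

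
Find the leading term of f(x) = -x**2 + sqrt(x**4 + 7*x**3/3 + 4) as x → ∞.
7*x/6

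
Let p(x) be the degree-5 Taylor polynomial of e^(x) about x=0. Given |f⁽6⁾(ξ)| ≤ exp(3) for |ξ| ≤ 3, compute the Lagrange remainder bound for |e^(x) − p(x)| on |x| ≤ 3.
81*exp(3)/80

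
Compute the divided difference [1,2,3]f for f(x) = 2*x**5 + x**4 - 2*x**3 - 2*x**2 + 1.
191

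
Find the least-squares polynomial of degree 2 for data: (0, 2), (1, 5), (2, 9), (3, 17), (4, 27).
76/35 + (37/35)x + (9/7)x²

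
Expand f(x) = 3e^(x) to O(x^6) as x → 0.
3 + 3*x + 3*x**2/2 + x**3/2 + x**4/8 + x**5/40 + O(x**6)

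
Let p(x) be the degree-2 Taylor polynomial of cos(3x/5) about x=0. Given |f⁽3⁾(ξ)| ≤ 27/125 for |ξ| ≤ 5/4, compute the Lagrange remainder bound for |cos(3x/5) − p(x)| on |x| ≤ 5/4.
9/128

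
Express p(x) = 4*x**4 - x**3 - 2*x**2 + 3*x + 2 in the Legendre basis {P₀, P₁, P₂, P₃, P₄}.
(32/15)P₀ + (12/5)P₁ + (20/21)P₂ + (-2/5)P₃ + (32/35)P₄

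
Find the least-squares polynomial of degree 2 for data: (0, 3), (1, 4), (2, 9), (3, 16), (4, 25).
97/35 + (16/35)x + (9/7)x²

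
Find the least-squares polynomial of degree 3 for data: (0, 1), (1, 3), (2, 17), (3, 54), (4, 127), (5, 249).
58/63 + (335/378)x + (-79/126)x² + (56/27)x³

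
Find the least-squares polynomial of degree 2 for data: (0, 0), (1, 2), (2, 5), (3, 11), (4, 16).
-4/35 + (107/70)x + (9/14)x²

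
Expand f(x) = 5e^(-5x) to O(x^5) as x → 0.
5 - 25*x + 125*x**2/2 - 625*x**3/6 + 3125*x**4/24 + O(x**5)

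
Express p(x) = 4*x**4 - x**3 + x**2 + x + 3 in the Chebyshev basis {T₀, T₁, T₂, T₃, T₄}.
(5)T₀ + (1/4)T₁ + (5/2)T₂ + (-1/4)T₃ + (1/2)T₄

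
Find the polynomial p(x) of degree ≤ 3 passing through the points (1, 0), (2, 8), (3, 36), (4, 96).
2*x**3 - 2*x**2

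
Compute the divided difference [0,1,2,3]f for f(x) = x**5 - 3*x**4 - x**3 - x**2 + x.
6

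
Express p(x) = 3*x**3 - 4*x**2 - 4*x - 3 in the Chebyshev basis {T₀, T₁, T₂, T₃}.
(-5)T₀ + (-7/4)T₁ + (-2)T₂ + (3/4)T₃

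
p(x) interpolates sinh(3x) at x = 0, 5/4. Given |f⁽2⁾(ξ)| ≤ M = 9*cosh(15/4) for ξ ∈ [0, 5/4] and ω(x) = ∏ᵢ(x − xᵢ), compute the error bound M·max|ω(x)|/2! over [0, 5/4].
225*cosh(15/4)/128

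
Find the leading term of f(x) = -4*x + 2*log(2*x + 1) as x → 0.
-4*x**2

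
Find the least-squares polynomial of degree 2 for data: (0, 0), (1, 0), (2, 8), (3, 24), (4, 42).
-18/35 + (-62/35)x + (22/7)x²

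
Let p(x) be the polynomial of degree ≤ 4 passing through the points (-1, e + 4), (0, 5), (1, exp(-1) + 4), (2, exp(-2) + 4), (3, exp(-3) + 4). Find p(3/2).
(-5 + 60*e + 90*exp(2) + 3*(e + 164)*exp(3))*exp(-3)/128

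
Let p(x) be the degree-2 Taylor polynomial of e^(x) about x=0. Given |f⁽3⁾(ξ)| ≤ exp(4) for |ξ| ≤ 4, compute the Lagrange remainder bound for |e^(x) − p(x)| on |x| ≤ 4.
32*exp(4)/3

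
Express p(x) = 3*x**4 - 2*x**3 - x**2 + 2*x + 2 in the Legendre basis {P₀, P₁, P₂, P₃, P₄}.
(34/15)P₀ + (4/5)P₁ + (22/21)P₂ + (-4/5)P₃ + (24/35)P₄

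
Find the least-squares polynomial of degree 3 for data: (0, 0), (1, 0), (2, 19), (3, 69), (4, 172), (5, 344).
-13/63 + (-262/189)x + (-37/63)x² + (79/27)x³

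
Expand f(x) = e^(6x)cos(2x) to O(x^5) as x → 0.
1 + 6*x + 16*x**2 + 24*x**3 + 56*x**4/3 + O(x**5)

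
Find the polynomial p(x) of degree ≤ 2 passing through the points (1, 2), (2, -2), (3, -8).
-x**2 - x + 4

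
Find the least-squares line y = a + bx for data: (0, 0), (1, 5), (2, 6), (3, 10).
a = 3/5, b = 31/10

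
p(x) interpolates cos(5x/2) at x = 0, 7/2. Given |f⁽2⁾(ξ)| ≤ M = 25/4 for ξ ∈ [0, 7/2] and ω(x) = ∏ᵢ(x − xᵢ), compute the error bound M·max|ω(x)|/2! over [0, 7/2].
1225/128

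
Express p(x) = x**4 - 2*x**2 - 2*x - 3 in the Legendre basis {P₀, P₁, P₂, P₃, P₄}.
(-52/15)P₀ + (-2)P₁ + (-16/21)P₂ + (8/35)P₄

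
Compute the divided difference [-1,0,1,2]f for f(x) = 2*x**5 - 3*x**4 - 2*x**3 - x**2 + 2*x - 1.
2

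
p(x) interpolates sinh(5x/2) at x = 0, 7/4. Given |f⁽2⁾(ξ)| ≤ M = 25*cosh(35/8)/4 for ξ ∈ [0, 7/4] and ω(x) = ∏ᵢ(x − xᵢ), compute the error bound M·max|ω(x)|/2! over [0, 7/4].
1225*cosh(35/8)/512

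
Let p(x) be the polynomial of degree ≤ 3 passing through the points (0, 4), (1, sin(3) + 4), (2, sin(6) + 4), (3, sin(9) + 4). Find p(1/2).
sin(9)/16 - 5*sin(6)/16 + 15*sin(3)/16 + 4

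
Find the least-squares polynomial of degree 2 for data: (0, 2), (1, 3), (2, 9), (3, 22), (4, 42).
78/35 + (-207/70)x + (45/14)x²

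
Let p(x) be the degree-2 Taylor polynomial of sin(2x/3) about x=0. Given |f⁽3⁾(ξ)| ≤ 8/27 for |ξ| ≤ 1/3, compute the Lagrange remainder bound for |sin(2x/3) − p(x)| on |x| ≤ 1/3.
4/2187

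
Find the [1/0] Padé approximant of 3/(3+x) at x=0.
1 - x/3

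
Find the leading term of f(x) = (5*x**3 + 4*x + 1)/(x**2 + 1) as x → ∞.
5*x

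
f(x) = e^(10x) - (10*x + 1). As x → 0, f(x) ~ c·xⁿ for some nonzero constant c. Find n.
2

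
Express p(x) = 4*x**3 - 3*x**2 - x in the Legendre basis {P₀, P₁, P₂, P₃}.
-P₀ + (7/5)P₁ + (-2)P₂ + (8/5)P₃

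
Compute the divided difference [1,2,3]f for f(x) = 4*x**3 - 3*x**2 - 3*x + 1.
21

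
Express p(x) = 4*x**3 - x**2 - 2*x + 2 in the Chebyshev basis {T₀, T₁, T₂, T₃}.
(3/2)T₀ + T₁ + (-1/2)T₂ + T₃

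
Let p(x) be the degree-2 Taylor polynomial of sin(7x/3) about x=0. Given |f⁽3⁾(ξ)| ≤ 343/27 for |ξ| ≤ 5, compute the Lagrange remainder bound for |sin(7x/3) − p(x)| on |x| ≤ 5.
42875/162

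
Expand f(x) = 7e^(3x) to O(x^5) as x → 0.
7 + 21*x + 63*x**2/2 + 63*x**3/2 + 189*x**4/8 + O(x**5)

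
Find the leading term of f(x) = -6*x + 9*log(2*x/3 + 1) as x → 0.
-2*x**2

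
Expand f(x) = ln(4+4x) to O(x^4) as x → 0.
log(4) + x - x**2/2 + x**3/3 + O(x**4)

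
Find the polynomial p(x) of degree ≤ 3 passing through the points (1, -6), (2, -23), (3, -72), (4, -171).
-3*x**3 + 2*x**2 - 2*x - 3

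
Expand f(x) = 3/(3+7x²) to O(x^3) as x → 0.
1 - 7*x**2/3 + O(x**3)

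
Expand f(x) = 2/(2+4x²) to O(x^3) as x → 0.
1 - 2*x**2 + O(x**3)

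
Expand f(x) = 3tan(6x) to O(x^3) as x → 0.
18*x + O(x**3)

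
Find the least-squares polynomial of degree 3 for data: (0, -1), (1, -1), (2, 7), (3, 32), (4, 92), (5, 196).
-15/14 + (127/84)x + (-13/4)x² + (13/6)x³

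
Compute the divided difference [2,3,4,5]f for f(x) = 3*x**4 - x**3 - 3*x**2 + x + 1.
41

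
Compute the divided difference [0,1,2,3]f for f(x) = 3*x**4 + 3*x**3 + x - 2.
21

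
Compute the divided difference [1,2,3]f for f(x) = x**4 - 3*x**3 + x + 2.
7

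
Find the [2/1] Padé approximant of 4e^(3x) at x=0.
(6*x**2 + 8*x + 4)/(1 - x)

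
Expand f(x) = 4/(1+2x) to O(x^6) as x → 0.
4 - 8*x + 16*x**2 - 32*x**3 + 64*x**4 - 128*x**5 + O(x**6)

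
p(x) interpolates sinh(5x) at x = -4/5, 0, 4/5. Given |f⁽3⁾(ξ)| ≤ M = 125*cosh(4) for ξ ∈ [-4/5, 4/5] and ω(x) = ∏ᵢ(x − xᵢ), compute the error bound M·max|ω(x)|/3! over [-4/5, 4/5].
64*sqrt(3)*cosh(4)/27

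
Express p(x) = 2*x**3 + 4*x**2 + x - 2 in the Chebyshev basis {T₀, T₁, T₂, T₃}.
(5/2)T₁ + (2)T₂ + (1/2)T₃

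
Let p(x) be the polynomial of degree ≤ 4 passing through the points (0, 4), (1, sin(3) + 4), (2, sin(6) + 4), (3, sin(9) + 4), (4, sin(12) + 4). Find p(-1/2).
189*sin(6)/64 - 45*sin(9)/32 - 105*sin(3)/32 + 35*sin(12)/128 + 4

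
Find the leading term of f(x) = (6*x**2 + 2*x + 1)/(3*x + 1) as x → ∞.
2*x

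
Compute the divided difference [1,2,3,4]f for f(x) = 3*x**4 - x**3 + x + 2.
29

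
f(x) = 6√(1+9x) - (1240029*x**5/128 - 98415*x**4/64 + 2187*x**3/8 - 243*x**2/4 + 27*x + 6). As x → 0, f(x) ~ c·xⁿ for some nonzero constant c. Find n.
6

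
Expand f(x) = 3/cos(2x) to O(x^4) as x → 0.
3 + 6*x**2 + O(x**4)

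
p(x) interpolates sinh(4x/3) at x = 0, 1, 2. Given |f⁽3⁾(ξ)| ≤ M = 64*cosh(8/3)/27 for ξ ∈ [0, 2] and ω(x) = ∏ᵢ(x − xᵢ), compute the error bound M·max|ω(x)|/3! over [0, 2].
64*sqrt(3)*cosh(8/3)/729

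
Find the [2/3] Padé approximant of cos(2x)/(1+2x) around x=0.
(1 - 5*x**2/3)/(2*x**3/3 + x**2/3 + 2*x + 1)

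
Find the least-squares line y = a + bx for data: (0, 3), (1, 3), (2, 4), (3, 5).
a = 27/10, b = 7/10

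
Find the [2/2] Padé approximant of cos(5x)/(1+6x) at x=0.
(-7675*x**2/564 + 25*x/47 + 1)/(25*x**2/12 + 307*x/47 + 1)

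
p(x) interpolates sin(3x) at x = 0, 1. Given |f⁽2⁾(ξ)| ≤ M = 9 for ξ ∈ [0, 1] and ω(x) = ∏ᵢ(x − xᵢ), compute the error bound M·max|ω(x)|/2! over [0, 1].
9/8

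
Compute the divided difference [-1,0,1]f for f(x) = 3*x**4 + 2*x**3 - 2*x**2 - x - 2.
1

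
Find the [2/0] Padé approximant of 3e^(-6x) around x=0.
54*x**2 - 18*x + 3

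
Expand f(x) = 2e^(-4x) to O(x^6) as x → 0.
2 - 8*x + 16*x**2 - 64*x**3/3 + 64*x**4/3 - 256*x**5/15 + O(x**6)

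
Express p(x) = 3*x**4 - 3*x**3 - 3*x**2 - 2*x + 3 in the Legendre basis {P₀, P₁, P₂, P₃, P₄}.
(13/5)P₀ + (-19/5)P₁ + (-2/7)P₂ + (-6/5)P₃ + (24/35)P₄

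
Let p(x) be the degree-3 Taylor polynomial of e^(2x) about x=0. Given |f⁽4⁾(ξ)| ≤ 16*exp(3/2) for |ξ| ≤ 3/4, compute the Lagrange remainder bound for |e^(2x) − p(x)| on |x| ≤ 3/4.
27*exp(3/2)/128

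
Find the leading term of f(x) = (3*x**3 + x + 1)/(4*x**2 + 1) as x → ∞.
3*x/4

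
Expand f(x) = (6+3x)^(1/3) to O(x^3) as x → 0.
6**(1/3) + 6**(1/3)*x/6 - 6**(1/3)*x**2/36 + O(x**3)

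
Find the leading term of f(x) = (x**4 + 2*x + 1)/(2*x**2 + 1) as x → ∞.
x**2/2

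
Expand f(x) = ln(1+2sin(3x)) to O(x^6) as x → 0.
6*x - 18*x**2 + 63*x**3 - 270*x**4 + 4941*x**5/4 + O(x**6)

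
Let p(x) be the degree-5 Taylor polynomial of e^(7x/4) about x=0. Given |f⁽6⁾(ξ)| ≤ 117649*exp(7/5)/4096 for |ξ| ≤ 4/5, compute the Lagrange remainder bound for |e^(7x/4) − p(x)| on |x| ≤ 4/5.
117649*exp(7/5)/11250000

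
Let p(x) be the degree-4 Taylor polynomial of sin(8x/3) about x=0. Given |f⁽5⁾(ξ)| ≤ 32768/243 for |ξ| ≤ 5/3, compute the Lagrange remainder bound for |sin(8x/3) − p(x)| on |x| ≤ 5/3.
2560000/177147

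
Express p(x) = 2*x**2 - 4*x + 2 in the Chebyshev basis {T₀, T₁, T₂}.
(3)T₀ + (-4)T₁ + T₂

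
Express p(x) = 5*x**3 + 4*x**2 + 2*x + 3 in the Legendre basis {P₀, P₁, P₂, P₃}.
(13/3)P₀ + (5)P₁ + (8/3)P₂ + (2)P₃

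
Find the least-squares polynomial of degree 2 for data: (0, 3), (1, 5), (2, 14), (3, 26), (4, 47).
107/35 + (-57/70)x + (41/14)x²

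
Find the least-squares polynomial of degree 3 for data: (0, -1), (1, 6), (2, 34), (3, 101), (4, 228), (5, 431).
-121/126 + (289/108)x + (277/252)x² + (169/54)x³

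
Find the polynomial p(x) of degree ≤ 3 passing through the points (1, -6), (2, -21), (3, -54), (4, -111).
-x**3 - 3*x**2 + x - 3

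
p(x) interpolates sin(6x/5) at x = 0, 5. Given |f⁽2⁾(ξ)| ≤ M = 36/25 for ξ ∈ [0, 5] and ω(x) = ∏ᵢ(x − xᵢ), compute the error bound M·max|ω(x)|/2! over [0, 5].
9/2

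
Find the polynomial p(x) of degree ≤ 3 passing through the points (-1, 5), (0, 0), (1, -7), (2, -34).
-3*x**3 - x**2 - 3*x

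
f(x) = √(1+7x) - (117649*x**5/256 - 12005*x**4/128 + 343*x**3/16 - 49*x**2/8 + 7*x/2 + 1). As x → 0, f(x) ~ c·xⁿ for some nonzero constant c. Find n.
6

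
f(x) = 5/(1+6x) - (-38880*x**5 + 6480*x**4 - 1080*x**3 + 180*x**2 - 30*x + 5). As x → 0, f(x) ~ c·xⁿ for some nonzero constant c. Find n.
6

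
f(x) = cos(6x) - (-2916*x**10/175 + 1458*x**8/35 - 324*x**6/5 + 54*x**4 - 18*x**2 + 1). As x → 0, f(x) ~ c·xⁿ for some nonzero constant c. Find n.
12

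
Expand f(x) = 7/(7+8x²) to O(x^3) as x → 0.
1 - 8*x**2/7 + O(x**3)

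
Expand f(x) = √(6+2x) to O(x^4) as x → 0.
sqrt(6) + sqrt(6)*x/6 - sqrt(6)*x**2/72 + sqrt(6)*x**3/432 + O(x**4)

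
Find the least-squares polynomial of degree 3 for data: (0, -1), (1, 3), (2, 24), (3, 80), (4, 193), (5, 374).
-17/21 + (19/63)x + (1/12)x² + (107/36)x³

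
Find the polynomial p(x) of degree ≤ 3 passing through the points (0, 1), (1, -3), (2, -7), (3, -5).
x**3 - 3*x**2 - 2*x + 1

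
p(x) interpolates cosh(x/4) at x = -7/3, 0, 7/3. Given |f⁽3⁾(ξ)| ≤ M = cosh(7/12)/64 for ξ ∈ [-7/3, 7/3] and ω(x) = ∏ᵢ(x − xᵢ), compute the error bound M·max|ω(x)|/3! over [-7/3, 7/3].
343*sqrt(3)*cosh(7/12)/46656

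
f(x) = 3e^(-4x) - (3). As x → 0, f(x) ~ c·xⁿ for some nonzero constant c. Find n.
1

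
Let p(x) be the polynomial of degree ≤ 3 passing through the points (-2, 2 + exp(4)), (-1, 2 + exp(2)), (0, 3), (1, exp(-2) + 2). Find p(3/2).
((-5*exp(4) - 3 + 21*exp(2))*exp(2) + 35)*exp(-2)/16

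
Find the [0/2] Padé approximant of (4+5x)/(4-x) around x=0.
1/(15*x**2/8 - 3*x/2 + 1)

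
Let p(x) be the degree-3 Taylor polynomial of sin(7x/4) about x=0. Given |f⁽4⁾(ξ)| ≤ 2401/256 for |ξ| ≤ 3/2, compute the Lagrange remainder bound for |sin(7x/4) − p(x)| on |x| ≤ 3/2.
64827/32768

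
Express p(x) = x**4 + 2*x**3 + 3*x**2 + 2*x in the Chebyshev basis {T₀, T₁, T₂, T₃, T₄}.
(15/8)T₀ + (7/2)T₁ + (2)T₂ + (1/2)T₃ + (1/8)T₄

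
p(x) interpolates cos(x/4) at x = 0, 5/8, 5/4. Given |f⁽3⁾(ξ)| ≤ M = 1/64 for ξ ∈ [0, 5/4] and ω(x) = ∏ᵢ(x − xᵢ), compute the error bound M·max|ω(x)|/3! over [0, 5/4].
125*sqrt(3)/884736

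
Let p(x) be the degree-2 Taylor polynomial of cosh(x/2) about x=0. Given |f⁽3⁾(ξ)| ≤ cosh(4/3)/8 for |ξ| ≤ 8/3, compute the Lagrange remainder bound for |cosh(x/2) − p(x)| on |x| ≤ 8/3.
32*cosh(4/3)/81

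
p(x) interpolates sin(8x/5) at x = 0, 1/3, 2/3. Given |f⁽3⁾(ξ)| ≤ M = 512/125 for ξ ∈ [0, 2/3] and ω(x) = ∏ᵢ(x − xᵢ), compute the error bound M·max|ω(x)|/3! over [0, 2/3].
512*sqrt(3)/91125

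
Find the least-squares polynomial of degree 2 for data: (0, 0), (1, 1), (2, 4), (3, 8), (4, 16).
1/7 + (-27/70)x + (15/14)x²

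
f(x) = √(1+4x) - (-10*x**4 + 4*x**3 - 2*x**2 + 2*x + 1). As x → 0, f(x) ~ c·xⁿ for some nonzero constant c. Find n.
5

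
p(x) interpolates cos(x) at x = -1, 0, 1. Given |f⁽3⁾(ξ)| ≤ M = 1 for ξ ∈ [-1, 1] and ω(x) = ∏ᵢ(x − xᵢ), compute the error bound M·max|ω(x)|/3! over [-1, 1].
sqrt(3)/27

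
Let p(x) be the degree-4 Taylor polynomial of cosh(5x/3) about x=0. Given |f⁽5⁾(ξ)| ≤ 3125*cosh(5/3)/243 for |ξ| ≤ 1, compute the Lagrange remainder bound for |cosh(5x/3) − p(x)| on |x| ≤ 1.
625*cosh(5/3)/5832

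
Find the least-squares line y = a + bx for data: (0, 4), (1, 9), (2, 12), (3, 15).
a = 23/5, b = 18/5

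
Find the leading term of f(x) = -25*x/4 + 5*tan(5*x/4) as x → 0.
625*x**3/192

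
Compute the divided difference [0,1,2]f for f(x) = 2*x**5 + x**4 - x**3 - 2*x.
34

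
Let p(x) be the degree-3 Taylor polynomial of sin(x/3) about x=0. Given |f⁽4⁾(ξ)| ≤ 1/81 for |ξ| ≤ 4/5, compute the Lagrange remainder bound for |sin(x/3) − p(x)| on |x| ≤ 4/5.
32/151875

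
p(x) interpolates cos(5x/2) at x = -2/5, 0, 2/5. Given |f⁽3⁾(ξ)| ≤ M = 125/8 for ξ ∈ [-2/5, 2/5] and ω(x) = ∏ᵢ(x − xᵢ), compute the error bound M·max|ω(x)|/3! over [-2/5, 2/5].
sqrt(3)/27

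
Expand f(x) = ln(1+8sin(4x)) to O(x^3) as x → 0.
32*x - 512*x**2 + O(x**3)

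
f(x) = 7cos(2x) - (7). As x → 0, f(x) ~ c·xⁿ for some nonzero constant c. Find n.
2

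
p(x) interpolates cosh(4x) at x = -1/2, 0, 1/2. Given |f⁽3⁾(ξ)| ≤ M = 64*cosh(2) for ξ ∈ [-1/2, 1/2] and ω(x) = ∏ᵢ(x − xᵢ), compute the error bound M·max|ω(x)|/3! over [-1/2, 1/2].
8*sqrt(3)*cosh(2)/27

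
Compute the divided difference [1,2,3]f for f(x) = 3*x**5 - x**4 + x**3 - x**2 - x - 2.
250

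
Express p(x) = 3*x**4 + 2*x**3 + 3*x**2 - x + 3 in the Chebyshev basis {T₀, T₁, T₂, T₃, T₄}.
(45/8)T₀ + (1/2)T₁ + (3)T₂ + (1/2)T₃ + (3/8)T₄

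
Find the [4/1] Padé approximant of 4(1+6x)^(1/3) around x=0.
(64*x**4/3 - 256*x**3/15 + 96*x**2/5 + 128*x/5 + 4)/(22*x/5 + 1)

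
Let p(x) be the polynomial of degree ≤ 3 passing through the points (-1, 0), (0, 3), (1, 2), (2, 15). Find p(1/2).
15/8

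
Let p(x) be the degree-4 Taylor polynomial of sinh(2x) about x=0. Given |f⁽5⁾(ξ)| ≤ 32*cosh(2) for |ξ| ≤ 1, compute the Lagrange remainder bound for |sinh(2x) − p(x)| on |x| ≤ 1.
4*cosh(2)/15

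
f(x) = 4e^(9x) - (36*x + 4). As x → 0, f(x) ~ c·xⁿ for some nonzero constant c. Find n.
2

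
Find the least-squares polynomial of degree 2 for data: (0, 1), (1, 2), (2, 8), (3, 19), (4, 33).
29/35 + (-53/70)x + (31/14)x²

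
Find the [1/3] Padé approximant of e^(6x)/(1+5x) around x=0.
(7*x/3 + 1)/(26*x**3 - 43*x**2/3 + 4*x/3 + 1)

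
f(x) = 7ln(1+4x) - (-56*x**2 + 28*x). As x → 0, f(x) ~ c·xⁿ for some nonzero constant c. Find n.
3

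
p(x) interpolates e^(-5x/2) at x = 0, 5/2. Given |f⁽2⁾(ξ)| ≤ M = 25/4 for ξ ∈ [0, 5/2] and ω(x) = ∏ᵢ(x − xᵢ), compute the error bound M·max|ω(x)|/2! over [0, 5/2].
625/128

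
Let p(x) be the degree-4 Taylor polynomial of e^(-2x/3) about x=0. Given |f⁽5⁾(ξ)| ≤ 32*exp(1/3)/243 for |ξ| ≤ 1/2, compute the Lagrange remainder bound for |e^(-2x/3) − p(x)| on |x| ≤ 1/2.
exp(1/3)/29160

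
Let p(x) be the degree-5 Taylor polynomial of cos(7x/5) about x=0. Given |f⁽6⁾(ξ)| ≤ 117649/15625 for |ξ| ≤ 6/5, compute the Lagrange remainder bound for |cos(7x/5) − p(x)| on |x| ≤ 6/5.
38118276/1220703125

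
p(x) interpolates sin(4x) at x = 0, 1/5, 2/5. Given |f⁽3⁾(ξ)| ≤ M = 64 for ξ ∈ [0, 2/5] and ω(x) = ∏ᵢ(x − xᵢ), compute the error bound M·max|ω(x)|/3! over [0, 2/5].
64*sqrt(3)/3375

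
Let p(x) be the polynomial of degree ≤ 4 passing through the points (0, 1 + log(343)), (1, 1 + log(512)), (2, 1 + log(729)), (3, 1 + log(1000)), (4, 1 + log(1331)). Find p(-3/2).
1 + log(2674547297698374264627183411732207537069567390474128814152676841976093056220135929130377352411751*11**(49/128)*3**(7/32)*5**(29/32)*7**(9/128)/251084069415467230553431576928306656644094217778561380515840000000000000000000000000000000000000)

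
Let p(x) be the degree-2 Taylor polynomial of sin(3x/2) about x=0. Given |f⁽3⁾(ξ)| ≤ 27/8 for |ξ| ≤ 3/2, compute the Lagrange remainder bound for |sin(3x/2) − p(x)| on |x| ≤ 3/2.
243/128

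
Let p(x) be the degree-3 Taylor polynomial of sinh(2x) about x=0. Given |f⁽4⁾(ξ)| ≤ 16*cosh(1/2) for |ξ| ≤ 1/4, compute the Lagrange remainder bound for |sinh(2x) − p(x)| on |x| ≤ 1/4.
cosh(1/2)/384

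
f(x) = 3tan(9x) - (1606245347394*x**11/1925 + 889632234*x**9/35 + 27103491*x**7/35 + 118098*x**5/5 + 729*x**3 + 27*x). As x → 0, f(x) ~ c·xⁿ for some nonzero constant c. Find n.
13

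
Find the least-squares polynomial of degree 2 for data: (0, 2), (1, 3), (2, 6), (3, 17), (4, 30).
76/35 + (-15/7)x + (16/7)x²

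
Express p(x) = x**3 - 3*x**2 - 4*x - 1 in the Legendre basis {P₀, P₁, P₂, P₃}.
(-2)P₀ + (-17/5)P₁ + (-2)P₂ + (2/5)P₃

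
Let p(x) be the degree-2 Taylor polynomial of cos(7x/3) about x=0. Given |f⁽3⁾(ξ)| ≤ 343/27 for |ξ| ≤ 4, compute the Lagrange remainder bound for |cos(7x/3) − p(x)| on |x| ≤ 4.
10976/81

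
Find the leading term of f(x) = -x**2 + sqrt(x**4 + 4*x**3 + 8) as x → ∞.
2*x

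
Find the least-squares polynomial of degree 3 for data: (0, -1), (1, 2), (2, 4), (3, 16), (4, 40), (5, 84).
-5/6 + (923/252)x + (-52/21)x² + (37/36)x³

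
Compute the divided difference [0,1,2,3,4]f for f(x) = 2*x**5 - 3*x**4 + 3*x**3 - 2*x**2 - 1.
17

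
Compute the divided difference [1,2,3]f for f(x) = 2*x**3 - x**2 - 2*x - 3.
11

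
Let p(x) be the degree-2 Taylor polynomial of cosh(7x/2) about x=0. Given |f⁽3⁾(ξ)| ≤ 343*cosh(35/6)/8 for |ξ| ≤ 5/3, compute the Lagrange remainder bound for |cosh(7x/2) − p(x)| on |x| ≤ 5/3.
42875*cosh(35/6)/1296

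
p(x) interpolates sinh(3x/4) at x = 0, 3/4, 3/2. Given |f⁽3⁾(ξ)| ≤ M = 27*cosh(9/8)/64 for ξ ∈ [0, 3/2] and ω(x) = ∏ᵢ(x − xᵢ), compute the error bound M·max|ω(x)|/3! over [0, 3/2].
27*sqrt(3)*cosh(9/8)/4096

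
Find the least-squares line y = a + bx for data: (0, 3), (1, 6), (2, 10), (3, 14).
a = 27/10, b = 37/10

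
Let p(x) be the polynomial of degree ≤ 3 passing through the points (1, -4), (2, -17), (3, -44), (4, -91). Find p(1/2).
-7/8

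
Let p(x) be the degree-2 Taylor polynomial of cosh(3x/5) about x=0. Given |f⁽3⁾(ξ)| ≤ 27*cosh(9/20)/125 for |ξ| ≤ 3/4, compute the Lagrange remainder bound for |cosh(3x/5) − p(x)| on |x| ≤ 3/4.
243*cosh(9/20)/16000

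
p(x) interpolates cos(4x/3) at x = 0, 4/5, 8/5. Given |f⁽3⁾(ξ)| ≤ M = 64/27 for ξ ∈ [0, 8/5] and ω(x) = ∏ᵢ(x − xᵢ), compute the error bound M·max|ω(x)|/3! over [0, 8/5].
4096*sqrt(3)/91125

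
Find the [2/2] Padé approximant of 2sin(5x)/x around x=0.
(10 - 175*x**2/6)/(5*x**2/4 + 1)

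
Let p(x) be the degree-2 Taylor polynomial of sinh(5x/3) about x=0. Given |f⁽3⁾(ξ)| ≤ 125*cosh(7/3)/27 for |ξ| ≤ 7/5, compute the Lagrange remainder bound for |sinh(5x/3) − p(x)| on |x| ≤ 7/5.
343*cosh(7/3)/162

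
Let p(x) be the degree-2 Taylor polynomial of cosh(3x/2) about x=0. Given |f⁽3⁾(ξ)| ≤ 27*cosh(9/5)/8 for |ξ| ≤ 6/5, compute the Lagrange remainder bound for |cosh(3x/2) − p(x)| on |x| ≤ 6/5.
243*cosh(9/5)/250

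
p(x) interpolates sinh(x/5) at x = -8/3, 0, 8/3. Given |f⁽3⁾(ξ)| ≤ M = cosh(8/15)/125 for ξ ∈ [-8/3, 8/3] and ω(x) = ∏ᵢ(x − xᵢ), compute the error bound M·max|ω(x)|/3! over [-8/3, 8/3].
512*sqrt(3)*cosh(8/15)/91125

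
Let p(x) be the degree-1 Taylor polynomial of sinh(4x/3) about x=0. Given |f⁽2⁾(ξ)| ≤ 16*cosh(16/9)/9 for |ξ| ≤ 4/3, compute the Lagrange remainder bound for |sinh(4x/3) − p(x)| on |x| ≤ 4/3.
128*cosh(16/9)/81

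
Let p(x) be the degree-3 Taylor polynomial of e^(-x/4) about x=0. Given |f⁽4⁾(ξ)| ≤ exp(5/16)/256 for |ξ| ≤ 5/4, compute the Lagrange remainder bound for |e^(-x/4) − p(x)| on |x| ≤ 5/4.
625*exp(5/16)/1572864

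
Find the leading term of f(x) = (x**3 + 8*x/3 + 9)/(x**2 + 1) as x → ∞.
x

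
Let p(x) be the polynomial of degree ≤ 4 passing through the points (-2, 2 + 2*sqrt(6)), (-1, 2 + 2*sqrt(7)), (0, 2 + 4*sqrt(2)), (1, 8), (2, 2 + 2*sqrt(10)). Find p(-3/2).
-35*sqrt(2)/16 - 5*sqrt(10)/64 + 35*sqrt(6)/64 + 53/16 + 35*sqrt(7)/16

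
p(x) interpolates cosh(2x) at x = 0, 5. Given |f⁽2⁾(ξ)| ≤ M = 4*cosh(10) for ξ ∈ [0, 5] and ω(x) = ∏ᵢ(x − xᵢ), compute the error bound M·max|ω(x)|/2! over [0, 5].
25*cosh(10)/2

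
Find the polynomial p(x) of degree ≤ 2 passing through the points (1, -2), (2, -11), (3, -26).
1 - 3*x**2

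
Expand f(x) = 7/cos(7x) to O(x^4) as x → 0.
7 + 343*x**2/2 + O(x**4)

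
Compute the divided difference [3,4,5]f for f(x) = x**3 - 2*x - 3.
12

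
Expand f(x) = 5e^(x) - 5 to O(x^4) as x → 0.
5*x + 5*x**2/2 + 5*x**3/6 + O(x**4)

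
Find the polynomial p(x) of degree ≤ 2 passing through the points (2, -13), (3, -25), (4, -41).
-2*x**2 - 2*x - 1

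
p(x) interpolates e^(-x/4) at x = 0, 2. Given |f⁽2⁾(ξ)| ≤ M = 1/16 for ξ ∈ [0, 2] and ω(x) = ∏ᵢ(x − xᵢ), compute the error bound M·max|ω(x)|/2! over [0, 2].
1/32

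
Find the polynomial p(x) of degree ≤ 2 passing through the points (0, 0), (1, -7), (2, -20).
-3*x**2 - 4*x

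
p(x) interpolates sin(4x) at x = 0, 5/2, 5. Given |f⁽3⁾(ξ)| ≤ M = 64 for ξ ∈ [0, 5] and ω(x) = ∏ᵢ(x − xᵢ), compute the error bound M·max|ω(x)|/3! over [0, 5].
1000*sqrt(3)/27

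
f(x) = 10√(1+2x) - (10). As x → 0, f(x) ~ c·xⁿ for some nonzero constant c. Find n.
1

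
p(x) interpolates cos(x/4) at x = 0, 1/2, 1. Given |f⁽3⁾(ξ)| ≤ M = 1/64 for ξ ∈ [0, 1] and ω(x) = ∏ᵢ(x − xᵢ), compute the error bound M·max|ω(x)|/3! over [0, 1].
sqrt(3)/13824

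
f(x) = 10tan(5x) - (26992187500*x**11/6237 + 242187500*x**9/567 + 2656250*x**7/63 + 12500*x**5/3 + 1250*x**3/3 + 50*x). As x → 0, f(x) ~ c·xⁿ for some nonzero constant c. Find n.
13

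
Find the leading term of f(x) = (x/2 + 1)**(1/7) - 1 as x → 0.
x/14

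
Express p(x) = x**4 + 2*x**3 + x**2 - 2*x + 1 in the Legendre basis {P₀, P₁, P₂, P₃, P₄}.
(23/15)P₀ + (-4/5)P₁ + (26/21)P₂ + (4/5)P₃ + (8/35)P₄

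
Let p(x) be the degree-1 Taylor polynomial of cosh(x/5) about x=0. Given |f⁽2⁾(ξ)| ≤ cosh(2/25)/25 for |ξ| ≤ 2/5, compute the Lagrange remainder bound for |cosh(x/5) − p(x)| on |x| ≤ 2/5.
2*cosh(2/25)/625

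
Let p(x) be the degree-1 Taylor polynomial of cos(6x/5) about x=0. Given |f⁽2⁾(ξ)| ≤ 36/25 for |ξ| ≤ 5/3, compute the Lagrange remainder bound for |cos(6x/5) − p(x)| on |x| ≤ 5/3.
2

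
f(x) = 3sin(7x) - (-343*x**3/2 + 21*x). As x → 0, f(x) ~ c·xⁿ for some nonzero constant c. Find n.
5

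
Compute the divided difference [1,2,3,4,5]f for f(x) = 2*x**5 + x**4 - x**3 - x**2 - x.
31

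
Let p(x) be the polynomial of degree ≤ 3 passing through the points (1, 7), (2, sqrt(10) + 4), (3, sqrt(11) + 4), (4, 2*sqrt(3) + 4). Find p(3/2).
-5*sqrt(11)/16 + sqrt(3)/8 + 15*sqrt(10)/16 + 79/16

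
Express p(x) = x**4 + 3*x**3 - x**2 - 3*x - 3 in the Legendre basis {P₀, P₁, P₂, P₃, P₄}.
(-47/15)P₀ + (-6/5)P₁ + (-2/21)P₂ + (6/5)P₃ + (8/35)P₄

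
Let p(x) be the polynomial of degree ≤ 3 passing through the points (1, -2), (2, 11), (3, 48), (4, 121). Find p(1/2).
-13/4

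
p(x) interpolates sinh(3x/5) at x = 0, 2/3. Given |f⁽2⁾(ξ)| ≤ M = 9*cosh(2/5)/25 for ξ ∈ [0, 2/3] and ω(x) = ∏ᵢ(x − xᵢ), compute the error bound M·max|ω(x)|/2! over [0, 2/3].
cosh(2/5)/50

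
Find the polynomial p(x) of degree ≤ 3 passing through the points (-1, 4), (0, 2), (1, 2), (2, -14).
-3*x**3 + x**2 + 2*x + 2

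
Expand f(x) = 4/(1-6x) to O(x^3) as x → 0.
4 + 24*x + 144*x**2 + O(x**3)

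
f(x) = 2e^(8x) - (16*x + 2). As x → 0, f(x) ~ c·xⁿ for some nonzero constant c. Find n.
2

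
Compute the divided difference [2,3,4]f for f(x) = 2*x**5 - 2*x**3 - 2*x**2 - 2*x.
550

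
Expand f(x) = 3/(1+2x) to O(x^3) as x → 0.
3 - 6*x + 12*x**2 + O(x**3)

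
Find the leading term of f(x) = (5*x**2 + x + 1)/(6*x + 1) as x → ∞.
5*x/6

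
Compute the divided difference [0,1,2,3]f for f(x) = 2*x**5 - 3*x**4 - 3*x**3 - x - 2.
29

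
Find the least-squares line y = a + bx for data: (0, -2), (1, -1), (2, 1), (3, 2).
a = -21/10, b = 7/5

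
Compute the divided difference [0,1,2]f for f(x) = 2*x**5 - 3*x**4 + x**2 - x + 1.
10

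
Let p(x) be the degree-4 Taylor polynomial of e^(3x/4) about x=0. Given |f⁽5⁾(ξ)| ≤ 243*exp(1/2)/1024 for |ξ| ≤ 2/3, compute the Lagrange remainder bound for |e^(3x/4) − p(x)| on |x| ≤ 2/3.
exp(1/2)/3840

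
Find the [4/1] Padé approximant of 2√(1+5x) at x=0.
(375*x**4/64 - 25*x**3/4 + 45*x**2/4 + 12*x + 2)/(7*x/2 + 1)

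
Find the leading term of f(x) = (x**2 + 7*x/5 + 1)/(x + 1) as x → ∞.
x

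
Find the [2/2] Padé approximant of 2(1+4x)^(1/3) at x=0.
(224*x**2/27 + 28*x/3 + 2)/(40*x**2/27 + 10*x/3 + 1)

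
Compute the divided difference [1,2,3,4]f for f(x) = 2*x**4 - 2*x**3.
18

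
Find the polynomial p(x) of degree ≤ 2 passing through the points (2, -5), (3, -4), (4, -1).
x**2 - 4*x - 1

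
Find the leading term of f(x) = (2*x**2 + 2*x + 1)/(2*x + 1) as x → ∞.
x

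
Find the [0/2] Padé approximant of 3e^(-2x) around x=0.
3/(2*x**2 + 2*x + 1)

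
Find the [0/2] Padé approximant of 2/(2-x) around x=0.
1/(1 - x/2)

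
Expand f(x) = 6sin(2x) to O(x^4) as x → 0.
12*x - 8*x**3 + O(x**4)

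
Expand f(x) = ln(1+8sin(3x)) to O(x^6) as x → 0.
24*x - 288*x**2 + 4572*x**3 - 82080*x**4 + 1571805*x**5 + O(x**6)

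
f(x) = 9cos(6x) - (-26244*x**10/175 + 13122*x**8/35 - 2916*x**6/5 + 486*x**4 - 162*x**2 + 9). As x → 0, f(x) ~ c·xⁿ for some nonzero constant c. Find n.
12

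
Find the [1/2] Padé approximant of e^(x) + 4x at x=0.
(103*x/21 + 1)/(-x**2/42 - 2*x/21 + 1)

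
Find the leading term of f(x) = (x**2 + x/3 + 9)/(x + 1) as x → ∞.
x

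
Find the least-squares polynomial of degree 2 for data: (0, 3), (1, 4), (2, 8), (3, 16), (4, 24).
97/35 + (9/35)x + (9/7)x²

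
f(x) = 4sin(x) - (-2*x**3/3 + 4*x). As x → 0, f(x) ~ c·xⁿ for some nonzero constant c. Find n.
5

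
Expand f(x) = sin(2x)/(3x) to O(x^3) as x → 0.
2/3 - 4*x**2/9 + O(x**3)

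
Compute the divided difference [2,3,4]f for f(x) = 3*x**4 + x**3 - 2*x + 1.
174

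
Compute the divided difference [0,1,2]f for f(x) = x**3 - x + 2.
3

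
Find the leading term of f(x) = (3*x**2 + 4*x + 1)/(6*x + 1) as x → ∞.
x/2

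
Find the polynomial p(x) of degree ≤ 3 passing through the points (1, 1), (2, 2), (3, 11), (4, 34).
x**3 - 2*x**2 + 2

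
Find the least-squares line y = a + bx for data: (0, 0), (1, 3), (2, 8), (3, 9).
a = 1/5, b = 16/5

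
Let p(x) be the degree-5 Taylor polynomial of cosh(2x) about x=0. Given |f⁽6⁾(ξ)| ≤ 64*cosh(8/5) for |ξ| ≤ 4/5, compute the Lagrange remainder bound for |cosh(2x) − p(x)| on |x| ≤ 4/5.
16384*cosh(8/5)/703125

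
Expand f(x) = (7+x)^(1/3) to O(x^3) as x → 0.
7**(1/3) + 7**(1/3)*x/21 - 7**(1/3)*x**2/441 + O(x**3)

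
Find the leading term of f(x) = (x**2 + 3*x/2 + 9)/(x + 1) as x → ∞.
x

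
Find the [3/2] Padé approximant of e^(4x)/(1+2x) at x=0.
(64*x**3/15 + 24*x**2/5 + 18*x/5 + 1)/(-12*x**2/5 + 8*x/5 + 1)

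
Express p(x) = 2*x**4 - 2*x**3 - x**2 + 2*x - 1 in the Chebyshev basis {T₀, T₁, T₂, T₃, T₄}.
(-3/4)T₀ + (1/2)T₁ + (1/2)T₂ + (-1/2)T₃ + (1/4)T₄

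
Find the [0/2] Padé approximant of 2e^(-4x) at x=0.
2/(8*x**2 + 4*x + 1)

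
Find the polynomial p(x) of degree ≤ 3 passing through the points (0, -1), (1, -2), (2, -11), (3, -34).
-x**3 - x**2 + x - 1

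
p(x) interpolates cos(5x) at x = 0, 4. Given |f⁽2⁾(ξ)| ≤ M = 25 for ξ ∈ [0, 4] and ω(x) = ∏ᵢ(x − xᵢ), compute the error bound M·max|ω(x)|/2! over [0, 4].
50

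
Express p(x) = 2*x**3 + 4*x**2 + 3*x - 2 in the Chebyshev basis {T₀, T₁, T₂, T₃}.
(9/2)T₁ + (2)T₂ + (1/2)T₃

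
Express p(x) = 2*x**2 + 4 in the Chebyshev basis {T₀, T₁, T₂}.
(5)T₀ + T₂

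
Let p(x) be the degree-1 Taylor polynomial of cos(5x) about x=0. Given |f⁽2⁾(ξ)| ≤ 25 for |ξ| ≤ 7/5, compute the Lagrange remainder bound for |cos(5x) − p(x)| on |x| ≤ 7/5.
49/2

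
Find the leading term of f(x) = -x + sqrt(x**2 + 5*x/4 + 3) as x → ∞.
5/8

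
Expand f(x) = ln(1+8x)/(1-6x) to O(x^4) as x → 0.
8*x + 16*x**2 + 800*x**3/3 + O(x**4)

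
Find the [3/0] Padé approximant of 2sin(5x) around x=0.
-125*x**3/3 + 10*x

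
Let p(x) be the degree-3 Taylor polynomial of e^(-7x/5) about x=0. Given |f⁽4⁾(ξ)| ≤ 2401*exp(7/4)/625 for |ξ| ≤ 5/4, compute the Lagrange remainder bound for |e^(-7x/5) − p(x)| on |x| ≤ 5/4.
2401*exp(7/4)/6144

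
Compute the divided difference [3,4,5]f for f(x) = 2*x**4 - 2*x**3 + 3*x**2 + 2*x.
173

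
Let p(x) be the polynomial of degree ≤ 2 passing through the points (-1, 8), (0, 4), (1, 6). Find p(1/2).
17/4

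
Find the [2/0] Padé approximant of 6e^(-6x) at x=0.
108*x**2 - 36*x + 6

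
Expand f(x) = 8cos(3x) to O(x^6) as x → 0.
8 - 36*x**2 + 27*x**4 + O(x**6)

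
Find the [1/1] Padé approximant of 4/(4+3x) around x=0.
1/(3*x/4 + 1)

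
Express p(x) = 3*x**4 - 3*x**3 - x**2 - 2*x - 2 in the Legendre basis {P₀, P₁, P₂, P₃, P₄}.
(-26/15)P₀ + (-19/5)P₁ + (22/21)P₂ + (-6/5)P₃ + (24/35)P₄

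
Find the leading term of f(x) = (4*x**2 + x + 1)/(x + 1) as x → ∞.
4*x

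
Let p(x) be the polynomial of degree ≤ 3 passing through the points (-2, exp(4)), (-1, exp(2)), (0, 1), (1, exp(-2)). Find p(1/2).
(5 + (-5*exp(2) + 15 + exp(4))*exp(2))*exp(-2)/16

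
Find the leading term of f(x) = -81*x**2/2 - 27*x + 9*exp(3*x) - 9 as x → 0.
81*x**3/2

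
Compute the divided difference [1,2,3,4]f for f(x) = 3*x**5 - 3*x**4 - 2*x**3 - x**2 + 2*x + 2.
163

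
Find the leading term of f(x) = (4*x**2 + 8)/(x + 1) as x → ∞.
4*x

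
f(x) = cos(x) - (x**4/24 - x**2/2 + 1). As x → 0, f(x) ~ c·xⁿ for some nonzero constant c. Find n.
6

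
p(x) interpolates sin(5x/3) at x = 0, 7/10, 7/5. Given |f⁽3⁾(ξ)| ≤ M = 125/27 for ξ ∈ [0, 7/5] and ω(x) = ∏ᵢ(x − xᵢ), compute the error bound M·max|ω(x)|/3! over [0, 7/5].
343*sqrt(3)/5832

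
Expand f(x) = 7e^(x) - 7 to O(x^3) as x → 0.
7*x + 7*x**2/2 + O(x**3)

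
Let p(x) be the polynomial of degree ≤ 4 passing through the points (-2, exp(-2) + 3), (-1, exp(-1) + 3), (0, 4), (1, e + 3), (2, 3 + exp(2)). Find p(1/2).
(-20*e + 3 + (-5*exp(2) + 60*e + 474)*exp(2))*exp(-2)/128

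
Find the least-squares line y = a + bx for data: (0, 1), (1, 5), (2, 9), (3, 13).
a = 1, b = 4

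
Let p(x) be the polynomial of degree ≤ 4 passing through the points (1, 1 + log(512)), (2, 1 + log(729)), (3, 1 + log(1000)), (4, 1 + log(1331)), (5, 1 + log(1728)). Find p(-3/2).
1 + log(59285549689505892056868344324448208820874232148807968788202283012051522375647232000000000000000000000000000000000000000000000000000000000000000000000000000000000000000000000000000000000000000000000000000000000000000000000000000000000000000000000000000000000000000000000000000000000000000000000000000000000000000000*11**(1/32)*2**(115/128)*3**(113/128)*5**(39/64)/4964270922240166408221004307194249298496206077163764027893898324916734096542073902857075946203322479309131218048907375042182641740738711201260602286732270372571623549738597309279375101742125597215136036079477323249567497014035985854175285265995183679140228471688194057401065078720151908474662955044905024186453601)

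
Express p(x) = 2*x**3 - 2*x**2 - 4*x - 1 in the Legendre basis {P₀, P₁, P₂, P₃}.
(-5/3)P₀ + (-14/5)P₁ + (-4/3)P₂ + (4/5)P₃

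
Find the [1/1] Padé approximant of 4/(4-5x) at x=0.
1/(1 - 5*x/4)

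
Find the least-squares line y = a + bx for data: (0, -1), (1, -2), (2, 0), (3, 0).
a = -3/2, b = 1/2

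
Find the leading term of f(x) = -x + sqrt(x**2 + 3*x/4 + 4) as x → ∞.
3/8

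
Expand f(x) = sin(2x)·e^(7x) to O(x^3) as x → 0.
2*x + 14*x**2 + O(x**3)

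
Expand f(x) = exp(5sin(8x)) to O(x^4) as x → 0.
1 + 40*x + 800*x**2 + 10240*x**3 + O(x**4)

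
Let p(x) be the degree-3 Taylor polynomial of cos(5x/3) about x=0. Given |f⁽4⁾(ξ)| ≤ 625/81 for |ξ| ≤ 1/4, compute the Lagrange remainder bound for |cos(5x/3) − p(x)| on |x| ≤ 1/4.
625/497664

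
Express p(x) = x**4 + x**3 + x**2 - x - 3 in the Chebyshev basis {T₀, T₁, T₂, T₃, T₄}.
(-17/8)T₀ + (-1/4)T₁ + T₂ + (1/4)T₃ + (1/8)T₄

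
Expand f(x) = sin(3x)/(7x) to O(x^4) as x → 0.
3/7 - 9*x**2/14 + O(x**4)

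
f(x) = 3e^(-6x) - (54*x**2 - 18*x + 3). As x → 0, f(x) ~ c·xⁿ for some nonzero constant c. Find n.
3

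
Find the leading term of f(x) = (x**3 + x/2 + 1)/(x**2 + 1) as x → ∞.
x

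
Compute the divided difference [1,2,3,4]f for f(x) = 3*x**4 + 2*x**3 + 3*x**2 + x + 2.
32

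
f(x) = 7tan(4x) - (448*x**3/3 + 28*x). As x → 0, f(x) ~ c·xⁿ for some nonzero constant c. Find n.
5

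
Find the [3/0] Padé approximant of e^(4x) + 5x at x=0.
32*x**3/3 + 8*x**2 + 9*x + 1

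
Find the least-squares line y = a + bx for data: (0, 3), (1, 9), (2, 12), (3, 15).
a = 39/10, b = 39/10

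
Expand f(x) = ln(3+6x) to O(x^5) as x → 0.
log(3) + 2*x - 2*x**2 + 8*x**3/3 - 4*x**4 + O(x**5)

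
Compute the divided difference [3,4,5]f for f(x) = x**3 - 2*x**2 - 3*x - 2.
10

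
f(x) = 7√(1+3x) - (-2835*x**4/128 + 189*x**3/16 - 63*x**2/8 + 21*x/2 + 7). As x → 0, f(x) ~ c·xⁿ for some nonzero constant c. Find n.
5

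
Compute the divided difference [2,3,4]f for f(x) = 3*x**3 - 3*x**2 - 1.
24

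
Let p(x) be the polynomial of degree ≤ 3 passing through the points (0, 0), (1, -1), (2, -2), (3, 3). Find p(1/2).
-1/8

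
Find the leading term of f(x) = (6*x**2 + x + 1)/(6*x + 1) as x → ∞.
x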